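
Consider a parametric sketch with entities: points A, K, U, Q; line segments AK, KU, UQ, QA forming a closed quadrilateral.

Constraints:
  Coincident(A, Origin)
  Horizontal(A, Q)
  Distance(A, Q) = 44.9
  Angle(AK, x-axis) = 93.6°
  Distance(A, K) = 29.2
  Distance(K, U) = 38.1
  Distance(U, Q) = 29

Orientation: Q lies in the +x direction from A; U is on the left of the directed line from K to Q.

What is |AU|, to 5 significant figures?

45.598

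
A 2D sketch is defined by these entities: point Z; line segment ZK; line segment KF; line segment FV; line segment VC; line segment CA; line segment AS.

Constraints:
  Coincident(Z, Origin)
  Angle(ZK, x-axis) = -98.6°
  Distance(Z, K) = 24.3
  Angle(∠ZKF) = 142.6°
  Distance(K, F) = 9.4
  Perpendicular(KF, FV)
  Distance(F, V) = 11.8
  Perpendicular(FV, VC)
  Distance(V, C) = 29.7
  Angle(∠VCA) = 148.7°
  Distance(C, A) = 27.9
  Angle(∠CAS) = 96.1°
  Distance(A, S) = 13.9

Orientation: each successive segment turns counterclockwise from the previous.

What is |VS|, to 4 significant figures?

54.78

Z is at the origin; ZK runs at -98.6° with length 24.3, so K = (-3.634, -24.03). ∠ZKF = 142.6° gives KF at -61.20° from the x-axis; with |KF| = 9.4, F = (0.8948, -32.26). The perpendicularity gives FV at right angles to KF, so FV runs at 28.80°; with |FV| = 11.8, V = (11.24, -26.58). FV is perpendicular to VC, so VC runs at 118.8°; with |VC| = 29.7, C = (-3.073, -0.5531). ∠VCA = 148.7° gives CA at 150.1° from the x-axis; with |CA| = 27.9, A = (-27.26, 13.35). ∠CAS = 96.1° gives AS at -126.0° from the x-axis; with |AS| = 13.9, S = (-35.43, 2.109). Then |VS| = |S − V| = 54.78.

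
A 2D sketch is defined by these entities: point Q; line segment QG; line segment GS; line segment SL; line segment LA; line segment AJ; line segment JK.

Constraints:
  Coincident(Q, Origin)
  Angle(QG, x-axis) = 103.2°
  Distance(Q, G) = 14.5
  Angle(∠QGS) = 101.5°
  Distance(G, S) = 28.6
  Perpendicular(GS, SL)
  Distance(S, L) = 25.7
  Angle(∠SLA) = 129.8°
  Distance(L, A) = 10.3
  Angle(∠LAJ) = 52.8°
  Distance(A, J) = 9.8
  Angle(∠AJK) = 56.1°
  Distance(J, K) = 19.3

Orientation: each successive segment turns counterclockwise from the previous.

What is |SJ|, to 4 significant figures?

24.01

∠SLA = 129.8° gives LA at -38.10° from the x-axis; with |LA| = 10.3, A = (-23.03, -18.78). ∠LAJ = 52.8° gives AJ at 89.10° from the x-axis; with |AJ| = 9.8, J = (-22.88, -8.977). Then |SJ| = |J − S| = 24.01.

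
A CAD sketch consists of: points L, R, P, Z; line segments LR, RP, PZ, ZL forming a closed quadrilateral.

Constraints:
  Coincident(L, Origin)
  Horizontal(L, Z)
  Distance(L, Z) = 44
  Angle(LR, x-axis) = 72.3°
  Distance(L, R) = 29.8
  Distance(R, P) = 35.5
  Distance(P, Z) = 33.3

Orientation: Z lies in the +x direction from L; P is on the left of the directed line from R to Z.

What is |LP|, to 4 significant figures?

55.35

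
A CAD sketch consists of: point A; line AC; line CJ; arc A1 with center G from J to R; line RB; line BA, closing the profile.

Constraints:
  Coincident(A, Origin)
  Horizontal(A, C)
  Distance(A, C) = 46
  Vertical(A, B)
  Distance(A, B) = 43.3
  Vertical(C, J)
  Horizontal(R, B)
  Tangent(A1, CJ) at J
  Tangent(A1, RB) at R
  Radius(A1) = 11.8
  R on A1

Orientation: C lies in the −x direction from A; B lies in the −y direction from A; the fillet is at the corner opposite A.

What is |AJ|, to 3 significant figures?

55.8

A is at the origin; A and C share the same y with |AC| = 46.0 and C on the −x side, so C = (-46.0, 0.00). AB is vertical with |AB| = 43.3 and B on the −y side, so B = (0.00, -43.3). The virtual corner opposite A is at (-46.0, -43.3). Tangency of A1 to CJ means the radius GJ is perpendicular to CJ and tangency of A1 to RB means the radius GR is perpendicular to RB, with radius 11.8, so the center G sits 11.8 in from both sides at G = (-34.2, -31.5). That places the tangent points at J = (-46.0, -31.5) on CJ and R = (-34.2, -43.3) on RB. Then |AJ| = |J − A| = 55.8.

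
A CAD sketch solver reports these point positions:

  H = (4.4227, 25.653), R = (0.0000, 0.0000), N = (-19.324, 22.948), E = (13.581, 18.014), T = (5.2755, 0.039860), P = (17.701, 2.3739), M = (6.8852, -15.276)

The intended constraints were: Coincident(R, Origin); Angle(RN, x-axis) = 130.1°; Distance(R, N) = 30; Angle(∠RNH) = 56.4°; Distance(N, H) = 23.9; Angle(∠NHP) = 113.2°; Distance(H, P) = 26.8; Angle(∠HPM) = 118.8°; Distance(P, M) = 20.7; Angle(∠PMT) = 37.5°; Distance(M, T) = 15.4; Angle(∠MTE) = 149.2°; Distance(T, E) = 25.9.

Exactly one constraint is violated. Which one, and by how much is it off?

Distance(T, E) = 25.9 — off by 6.10.

R = (0.00, 0.00) ✓; RN at 130.1° ✓; |RN| = 30.00 ✓; ∠RNH = 56.40° ✓; |NH| = 23.90 ✓; ∠NHP = 113.2° ✓; |HP| = 26.80 ✓; ∠HPM = 118.8° ✓; |PM| = 20.70 ✓; ∠PMT = 37.50° ✓; |MT| = 15.40 ✓; ∠MTE = 149.2° ✓; |TE| = 19.80 ✗.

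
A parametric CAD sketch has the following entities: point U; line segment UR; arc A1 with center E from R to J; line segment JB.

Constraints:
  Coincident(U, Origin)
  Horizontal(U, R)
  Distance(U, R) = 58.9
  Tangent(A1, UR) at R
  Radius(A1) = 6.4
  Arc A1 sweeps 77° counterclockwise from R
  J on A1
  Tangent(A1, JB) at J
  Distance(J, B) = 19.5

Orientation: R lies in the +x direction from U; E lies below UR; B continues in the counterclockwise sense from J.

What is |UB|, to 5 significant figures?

53.896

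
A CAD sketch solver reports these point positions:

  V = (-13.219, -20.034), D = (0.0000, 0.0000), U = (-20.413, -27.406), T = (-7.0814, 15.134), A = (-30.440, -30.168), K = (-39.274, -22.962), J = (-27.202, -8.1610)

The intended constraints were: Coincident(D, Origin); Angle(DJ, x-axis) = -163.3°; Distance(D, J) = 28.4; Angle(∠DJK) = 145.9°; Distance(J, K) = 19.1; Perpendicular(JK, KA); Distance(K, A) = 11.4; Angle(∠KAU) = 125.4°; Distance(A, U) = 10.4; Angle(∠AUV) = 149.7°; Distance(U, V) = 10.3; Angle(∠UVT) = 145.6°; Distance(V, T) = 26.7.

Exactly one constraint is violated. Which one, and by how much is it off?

Distance(V, T) = 26.7 — off by 9.00.

D = (0.00, 0.00) ✓; DJ at -163.3° ✓; |DJ| = 28.40 ✓; ∠DJK = 145.9° ✓; |JK| = 19.10 ✓; ∠(JK, KA) = 90.00° ✓; |KA| = 11.40 ✓; ∠KAU = 125.4° ✓; |AU| = 10.40 ✓; ∠AUV = 149.7° ✓; |UV| = 10.30 ✓; ∠UVT = 145.6° ✓; |VT| = 35.70 ✗.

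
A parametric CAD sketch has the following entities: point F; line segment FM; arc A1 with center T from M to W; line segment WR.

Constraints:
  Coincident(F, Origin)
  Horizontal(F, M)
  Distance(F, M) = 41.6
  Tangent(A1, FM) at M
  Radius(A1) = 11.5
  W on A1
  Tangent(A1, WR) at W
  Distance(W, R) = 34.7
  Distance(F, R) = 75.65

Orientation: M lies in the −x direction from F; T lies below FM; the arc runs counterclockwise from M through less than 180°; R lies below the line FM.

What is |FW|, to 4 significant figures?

53.01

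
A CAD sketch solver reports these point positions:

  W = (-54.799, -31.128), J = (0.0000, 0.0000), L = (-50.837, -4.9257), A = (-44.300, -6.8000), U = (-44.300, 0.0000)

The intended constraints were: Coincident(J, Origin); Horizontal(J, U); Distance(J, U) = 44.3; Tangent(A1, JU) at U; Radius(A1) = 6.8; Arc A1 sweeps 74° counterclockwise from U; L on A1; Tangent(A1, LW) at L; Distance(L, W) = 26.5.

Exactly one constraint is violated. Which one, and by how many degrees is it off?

Tangent(A1, LW) at L — off by 7.40°.

J = (0.00, 0.00) ✓; J.y = 0.00, U.y = 0.00 ✓; |JU| = 44.30 ✓; ∠(AU, UJ) = 90.00° ✓; |AU| = 6.800 ✓; bearing(A→L) − bearing(A→U) = 74.00° ✓; |AL| = 6.800 ✓; ∠(AL, LW) = 82.60° ✗; |LW| = 26.50 ✓.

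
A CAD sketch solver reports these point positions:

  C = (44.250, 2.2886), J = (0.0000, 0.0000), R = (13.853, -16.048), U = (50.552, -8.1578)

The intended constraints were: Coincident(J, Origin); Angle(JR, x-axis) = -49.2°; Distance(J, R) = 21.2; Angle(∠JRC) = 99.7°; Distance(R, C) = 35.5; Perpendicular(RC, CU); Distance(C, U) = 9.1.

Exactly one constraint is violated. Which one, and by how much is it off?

Distance(C, U) = 9.1 — off by 3.10.

J = (0.00, 0.00) ✓; JR at -49.20° ✓; |JR| = 21.20 ✓; ∠JRC = 99.70° ✓; |RC| = 35.50 ✓; ∠(RC, CU) = 90.00° ✓; |CU| = 12.20 ✗.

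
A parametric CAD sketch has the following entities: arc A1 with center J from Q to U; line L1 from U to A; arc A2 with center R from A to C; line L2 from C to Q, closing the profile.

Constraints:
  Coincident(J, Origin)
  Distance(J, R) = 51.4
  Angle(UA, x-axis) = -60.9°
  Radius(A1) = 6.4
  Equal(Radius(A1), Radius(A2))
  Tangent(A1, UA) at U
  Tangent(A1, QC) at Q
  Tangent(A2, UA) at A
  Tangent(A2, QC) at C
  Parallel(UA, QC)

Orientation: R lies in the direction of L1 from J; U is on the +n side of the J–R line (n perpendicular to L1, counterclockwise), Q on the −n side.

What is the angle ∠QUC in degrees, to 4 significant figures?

76.02°

Tangency of A1 to both parallel lines with radius 6.4 puts U and Q at J ± 6.4·n: U = (5.592, 3.113), Q = (-5.592, -3.113). Equal radii place A and C the same way about R: A = R + 6.4·n = (30.59, -41.80), C = R − 6.4·n = (19.41, -48.02). Then cos ∠QUC = UQ·UC / (|UQ||UC|), giving 76.02°.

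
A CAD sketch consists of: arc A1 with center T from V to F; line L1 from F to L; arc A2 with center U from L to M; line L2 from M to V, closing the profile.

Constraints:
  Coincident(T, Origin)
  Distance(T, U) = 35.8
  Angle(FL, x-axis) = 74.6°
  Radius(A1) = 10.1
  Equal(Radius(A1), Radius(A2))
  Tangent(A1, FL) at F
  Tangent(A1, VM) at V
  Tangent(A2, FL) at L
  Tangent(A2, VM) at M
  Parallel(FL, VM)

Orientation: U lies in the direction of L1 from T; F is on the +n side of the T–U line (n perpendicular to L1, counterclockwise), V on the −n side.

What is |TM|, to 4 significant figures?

37.20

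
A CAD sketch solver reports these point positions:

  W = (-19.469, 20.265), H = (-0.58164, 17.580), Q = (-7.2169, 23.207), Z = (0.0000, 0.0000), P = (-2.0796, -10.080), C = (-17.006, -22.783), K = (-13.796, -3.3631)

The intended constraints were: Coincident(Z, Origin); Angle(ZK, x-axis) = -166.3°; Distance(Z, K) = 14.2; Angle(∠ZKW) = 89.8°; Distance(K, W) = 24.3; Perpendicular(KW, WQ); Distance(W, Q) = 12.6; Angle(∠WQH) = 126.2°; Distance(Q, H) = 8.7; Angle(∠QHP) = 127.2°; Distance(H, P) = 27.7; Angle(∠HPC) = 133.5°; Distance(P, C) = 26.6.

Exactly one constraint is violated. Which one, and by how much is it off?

Distance(P, C) = 26.6 — off by 7.00.

Z = (0.00, 0.00) ✓; ZK at -166.3° ✓; |ZK| = 14.20 ✓; ∠ZKW = 89.80° ✓; |KW| = 24.30 ✓; ∠(KW, WQ) = 90.00° ✓; |WQ| = 12.60 ✓; ∠WQH = 126.2° ✓; |QH| = 8.700 ✓; ∠QHP = 127.2° ✓; |HP| = 27.70 ✓; ∠HPC = 133.5° ✓; |PC| = 19.60 ✗.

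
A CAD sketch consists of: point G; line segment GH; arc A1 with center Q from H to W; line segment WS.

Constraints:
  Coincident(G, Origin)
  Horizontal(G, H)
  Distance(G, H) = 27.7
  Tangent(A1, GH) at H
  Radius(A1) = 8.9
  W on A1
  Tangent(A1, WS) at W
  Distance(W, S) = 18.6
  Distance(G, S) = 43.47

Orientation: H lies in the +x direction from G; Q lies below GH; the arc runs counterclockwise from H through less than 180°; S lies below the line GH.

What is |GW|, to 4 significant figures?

25.31

Checks: |QW| = 8.900 ✓; ∠(QW, WS) = 90.00° ✓; |WS| = 18.60 ✓; |GS| = 43.47 ✓.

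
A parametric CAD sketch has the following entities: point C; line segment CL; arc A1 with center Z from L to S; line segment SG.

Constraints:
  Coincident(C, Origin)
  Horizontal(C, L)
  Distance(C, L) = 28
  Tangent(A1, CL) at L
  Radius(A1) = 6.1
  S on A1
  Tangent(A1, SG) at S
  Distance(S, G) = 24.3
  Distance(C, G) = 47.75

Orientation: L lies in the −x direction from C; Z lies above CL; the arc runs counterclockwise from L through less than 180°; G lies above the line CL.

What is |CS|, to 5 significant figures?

25.123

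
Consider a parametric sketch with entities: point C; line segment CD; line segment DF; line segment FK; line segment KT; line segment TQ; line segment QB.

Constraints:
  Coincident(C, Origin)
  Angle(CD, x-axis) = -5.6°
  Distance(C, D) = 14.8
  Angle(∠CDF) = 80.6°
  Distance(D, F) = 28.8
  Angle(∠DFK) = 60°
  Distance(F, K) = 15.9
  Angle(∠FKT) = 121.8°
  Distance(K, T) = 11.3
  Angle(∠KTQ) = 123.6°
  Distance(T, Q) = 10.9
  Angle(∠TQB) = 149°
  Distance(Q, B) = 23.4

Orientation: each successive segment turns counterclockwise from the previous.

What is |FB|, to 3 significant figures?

32.8

C is at the origin; CD runs at -5.6° with length 14.8, so D = (14.7, -1.44). ∠CDF = 80.6° gives DF at 93.8° from the x-axis; with |DF| = 28.8, F = (12.8, 27.3). ∠DFK = 60.0° gives FK at -146° from the x-axis; with |FK| = 15.9, K = (-0.392, 18.4). ∠FKT = 121.8° gives KT at -88.0° from the x-axis; with |KT| = 11.3, T = (0.00239, 7.15). ∠KTQ = 123.6° gives TQ at -31.6° from the x-axis; with |TQ| = 10.9, Q = (9.29, 1.44). ∠TQB = 149.0° gives QB at -0.600° from the x-axis; with |QB| = 23.4, B = (32.7, 1.20). Then |FB| = |B − F| = 32.8.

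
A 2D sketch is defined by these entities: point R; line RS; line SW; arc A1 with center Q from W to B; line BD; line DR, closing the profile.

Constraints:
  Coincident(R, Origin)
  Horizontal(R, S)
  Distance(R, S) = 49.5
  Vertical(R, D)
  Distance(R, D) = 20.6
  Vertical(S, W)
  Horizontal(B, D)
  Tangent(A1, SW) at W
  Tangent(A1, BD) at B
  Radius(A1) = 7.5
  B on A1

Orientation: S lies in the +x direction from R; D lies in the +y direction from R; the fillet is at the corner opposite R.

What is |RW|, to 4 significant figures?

51.20

R is at the origin; RS is horizontal with |RS| = 49.5 and S on the +x side, so S = (49.50, 0.000). RD is vertical with |RD| = 20.6 and D on the +y side, so D = (0.000, 20.60). The virtual corner opposite R is at (49.50, 20.60). Since A1 is tangent to SW there, QW ⟂ SW and since A1 is tangent to BD there, QB ⟂ BD, with radius 7.5, so the center Q sits 7.5 in from both sides at Q = (42.00, 13.10). That places the tangent points at W = (49.50, 13.10) on SW and B = (42.00, 20.60) on BD. Then |RW| = |W − R| = 51.20.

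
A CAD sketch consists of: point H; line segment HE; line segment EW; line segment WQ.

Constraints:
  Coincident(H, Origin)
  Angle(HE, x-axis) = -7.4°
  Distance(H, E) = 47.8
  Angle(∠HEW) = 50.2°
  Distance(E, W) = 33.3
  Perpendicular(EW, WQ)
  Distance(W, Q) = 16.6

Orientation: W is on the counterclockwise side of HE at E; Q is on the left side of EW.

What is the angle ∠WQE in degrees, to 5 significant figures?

63.504°

H is at the origin; HE runs at -7.4° with length 47.8, so E = 47.8·(cos -7.4°, sin -7.4°) = (47.402, -6.1564). ∠HEW = 50.2°, so EW runs at -7.4° + (180° − 50.2°) = 122.40° from the x-axis; with |EW| = 33.3, W = E + 33.3·(cos 122.40°, sin 122.40°) = (29.559, 21.960). EW is perpendicular to WQ; with |WQ| = 16.6 on the left of EW, Q = W + 16.6·(-0.84433, -0.53583) = (15.543, 13.065). Then cos ∠WQE = QW·QE / (|QW||QE|), giving 63.504°.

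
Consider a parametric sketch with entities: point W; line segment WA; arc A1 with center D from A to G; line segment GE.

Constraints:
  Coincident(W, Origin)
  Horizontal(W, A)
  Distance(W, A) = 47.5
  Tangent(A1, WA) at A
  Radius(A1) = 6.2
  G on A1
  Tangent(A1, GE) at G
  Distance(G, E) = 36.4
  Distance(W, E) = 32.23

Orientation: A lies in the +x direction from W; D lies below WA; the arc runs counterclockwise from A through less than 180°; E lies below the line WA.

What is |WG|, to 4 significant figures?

43.19

W is at the origin; W and A share the same y with |WA| = 47.5 and A on the +x side, so A = (47.50, 0.000). Tangency of A1 to WA means the radius DA is perpendicular to WA, so D = A + (0, -6.2) = (47.50, -6.200). Since DG ⟂ GE (tangency), |DE| = √(6.2² + 36.4²) = 36.92 regardless of where G sits on A1. So E lies on both circle(W, 32.23) and circle(D, 36.92); the below-WA intersection is E = (17.18, -27.27). G is the foot of the tangent from E: G = (43.16, -1.775).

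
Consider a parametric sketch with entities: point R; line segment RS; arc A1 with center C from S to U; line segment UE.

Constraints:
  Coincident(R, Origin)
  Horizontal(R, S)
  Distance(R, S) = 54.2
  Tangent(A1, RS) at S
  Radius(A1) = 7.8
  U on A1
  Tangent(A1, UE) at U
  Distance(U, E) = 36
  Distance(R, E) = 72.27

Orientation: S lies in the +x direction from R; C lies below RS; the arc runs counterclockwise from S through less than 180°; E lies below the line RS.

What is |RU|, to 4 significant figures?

47.78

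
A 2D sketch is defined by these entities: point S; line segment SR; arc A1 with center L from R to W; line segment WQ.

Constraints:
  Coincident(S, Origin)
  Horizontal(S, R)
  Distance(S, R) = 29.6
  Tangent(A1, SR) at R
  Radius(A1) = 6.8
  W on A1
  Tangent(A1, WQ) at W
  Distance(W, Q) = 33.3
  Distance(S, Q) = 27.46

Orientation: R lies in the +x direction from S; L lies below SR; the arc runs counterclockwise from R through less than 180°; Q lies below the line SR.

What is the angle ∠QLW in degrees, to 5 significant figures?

78.459°

S is at the origin; SR is horizontal with |SR| = 29.6 and R on the +x side, so R = (29.600, 0.0000). Tangency of A1 to SR means the radius LR is perpendicular to SR, so L = R + (0, -6.8) = (29.600, -6.8000). Since LW ⟂ WQ (tangency), |LQ| = √(6.8² + 33.3²) = 33.987 regardless of where W sits on A1. So Q lies on both circle(S, 27.46) and circle(L, 33.987); the below-SR intersection is Q = (2.5244, -27.344). W is the foot of the tangent from Q: W = (24.489, -2.3147).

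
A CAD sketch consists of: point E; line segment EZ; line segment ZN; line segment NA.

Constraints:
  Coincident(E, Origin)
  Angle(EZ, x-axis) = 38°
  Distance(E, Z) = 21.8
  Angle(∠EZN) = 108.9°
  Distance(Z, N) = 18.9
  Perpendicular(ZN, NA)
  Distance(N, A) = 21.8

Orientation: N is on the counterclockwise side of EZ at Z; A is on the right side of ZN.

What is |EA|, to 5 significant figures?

49.738

∠EZN = 108.9°, so ZN runs at 38.0° + (180° − 108.9°) = 109.10° from the x-axis; with |ZN| = 18.9, N = Z + 18.9·(cos 109.10°, sin 109.10°) = (10.994, 31.281). The perpendicularity gives NA at right angles to ZN; with |NA| = 21.8 on the right of ZN, A = N + 21.8·(0.94495, 0.32722) = (31.594, 38.414). Then |EA| = |A − E| = 49.738.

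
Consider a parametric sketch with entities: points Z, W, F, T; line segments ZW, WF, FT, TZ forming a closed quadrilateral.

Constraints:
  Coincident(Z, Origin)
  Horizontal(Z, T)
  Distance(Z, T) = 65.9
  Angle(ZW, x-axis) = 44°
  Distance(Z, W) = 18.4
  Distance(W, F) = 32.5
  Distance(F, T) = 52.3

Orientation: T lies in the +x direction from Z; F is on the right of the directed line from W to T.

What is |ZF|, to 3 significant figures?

26.1

Checks: |WF| = 32.50 ✓; |FT| = 52.30 ✓.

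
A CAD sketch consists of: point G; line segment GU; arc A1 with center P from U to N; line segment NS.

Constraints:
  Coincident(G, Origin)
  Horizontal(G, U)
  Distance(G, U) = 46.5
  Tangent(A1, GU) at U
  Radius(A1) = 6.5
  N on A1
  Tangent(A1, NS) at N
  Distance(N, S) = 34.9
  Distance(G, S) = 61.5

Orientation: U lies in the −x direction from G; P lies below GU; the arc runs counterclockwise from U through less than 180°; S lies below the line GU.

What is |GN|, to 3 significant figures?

53.4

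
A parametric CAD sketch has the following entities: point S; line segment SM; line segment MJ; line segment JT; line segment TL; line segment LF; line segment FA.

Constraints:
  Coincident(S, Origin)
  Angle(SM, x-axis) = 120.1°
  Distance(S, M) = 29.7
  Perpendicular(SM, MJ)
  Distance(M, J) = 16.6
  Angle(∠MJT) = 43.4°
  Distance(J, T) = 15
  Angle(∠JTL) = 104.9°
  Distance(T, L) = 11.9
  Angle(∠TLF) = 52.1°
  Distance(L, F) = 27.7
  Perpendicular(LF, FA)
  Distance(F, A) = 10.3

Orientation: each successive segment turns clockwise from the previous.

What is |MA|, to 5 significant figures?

25.454

S is at the origin; SM runs at 120.1° with length 29.7, so M = (-14.895, 25.695). SM is perpendicular to MJ, so MJ runs at 30.100°; with |MJ| = 16.6, J = (-0.53336, 34.020). ∠MJT = 43.4° gives JT at -106.50° from the x-axis; with |JT| = 15.0, T = (-4.7936, 19.638). ∠JTL = 104.9° gives TL at 178.40° from the x-axis; with |TL| = 11.9, L = (-16.689, 19.970). ∠TLF = 52.1° gives LF at 50.500° from the x-axis; with |LF| = 27.7, F = (0.93042, 41.344). The perpendicularity gives FA at right angles to LF, so FA runs at -39.500°; with |FA| = 10.3, A = (8.8782, 34.792). Then |MA| = |A − M| = 25.454.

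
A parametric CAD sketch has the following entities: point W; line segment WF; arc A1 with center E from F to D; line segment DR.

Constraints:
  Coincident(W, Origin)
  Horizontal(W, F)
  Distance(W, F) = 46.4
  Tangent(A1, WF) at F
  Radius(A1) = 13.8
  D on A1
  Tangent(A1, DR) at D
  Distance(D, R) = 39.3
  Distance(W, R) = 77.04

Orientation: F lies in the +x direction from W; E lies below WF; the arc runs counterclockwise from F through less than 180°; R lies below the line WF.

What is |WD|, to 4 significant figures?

40.23

W is at the origin; W and F share the same y with |WF| = 46.4 and F on the +x side, so F = (46.40, 0.000). Tangency of A1 to WF means the radius EF is perpendicular to WF, so E = F + (0, -13.8) = (46.40, -13.80). Since ED ⟂ DR (tangency), |ER| = √(13.8² + 39.3²) = 41.65 regardless of where D sits on A1. So R lies on both circle(W, 77.04) and circle(E, 41.65); the below-WF intersection is R = (54.24, -54.71). D is the foot of the tangent from R: D = (34.47, -20.74).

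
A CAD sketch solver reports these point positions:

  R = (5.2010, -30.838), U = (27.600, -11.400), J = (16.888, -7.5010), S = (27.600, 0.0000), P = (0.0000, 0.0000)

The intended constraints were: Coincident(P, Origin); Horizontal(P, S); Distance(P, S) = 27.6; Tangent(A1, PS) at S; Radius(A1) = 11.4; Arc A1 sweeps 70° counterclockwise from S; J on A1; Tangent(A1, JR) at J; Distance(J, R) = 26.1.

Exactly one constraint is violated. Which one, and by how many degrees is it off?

Tangent(A1, JR) at J — off by 6.60°.

P = (0.00, 0.00) ✓; P.y = 0.00, S.y = 0.00 ✓; |PS| = 27.60 ✓; ∠(US, SP) = 90.00° ✓; |US| = 11.40 ✓; bearing(U→J) − bearing(U→S) = 70.00° ✓; |UJ| = 11.40 ✓; ∠(UJ, JR) = 96.60° ✗; |JR| = 26.10 ✓.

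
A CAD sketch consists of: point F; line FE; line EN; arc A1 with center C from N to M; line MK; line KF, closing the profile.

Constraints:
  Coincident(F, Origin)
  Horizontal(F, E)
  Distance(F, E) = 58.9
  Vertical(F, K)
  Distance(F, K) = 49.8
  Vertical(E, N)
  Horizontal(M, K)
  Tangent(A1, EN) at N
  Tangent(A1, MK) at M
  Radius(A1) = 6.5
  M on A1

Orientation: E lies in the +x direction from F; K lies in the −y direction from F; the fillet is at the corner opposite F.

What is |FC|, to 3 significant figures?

68.0

FK is vertical with |FK| = 49.8 and K on the −y side, so K = (0.00, -49.8). The virtual corner opposite F is at (58.9, -49.8). A1 meets EN tangentially, so CN is at right angles to EN and A1 meets MK tangentially, so CM is at right angles to MK, with radius 6.5, so the center C sits 6.5 in from both sides at C = (52.4, -43.3). Then |FC| = |C − F| = 68.0.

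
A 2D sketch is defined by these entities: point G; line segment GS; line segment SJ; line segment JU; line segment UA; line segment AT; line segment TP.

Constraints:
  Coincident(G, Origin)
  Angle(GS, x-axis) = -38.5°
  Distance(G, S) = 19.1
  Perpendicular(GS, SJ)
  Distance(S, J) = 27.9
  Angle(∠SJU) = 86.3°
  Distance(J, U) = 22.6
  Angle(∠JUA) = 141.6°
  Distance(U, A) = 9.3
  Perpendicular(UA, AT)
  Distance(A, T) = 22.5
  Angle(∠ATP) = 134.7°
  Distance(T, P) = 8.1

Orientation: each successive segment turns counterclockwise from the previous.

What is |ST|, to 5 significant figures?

14.792

∠JUA = 141.6° gives UA at -176.40° from the x-axis; with |UA| = 9.3, A = (4.4764, 22.259). UA is perpendicular to AT, so AT runs at -86.400°; with |AT| = 22.5, T = (5.8891, -0.19669). Then |ST| = |T − S| = 14.792.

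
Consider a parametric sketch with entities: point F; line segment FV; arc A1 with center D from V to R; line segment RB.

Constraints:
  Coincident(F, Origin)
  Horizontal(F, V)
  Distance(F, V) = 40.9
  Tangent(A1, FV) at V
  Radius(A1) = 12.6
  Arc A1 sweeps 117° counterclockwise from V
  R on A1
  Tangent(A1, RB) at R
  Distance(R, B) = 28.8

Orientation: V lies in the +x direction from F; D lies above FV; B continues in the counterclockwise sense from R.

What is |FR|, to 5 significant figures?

55.252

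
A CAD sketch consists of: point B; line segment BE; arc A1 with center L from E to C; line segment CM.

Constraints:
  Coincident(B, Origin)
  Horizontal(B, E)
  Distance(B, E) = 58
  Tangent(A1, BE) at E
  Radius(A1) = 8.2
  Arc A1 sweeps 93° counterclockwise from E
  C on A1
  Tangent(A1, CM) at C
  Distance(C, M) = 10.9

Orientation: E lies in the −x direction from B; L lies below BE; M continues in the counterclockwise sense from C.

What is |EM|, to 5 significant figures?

20.949

B is at the origin; B and E share the same y with |BE| = 58.0 and E on the −x side, so E = (-58.000, 0.0000). A1 meets BE tangentially, so LE is at right angles to BE, so L = E + (0, -8.2) = (-58.000, -8.2000). On A1, E sits at bearing 90° from L; a 93° counterclockwise sweep puts C at bearing 183°, so C = L + 8.2·(cos 183°, sin 183°) = (-66.189, -8.6292). Tangency of A1 to CM means the radius LC is perpendicular to CM, so CM runs along (−sin 183°, cos 183°); with |CM| = 10.9, M = (-65.618, -19.514). Then |EM| = |M − E| = 20.949.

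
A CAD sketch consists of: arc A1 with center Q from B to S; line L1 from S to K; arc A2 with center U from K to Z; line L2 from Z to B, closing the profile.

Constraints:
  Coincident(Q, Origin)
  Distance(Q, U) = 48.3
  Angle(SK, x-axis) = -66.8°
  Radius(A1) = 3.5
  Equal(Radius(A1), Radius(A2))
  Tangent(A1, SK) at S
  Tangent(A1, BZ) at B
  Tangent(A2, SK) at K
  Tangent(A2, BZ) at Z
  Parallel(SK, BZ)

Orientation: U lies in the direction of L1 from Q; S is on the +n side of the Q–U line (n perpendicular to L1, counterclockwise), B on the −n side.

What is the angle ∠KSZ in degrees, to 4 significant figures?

8.246°

Tangency of A1 to both parallel lines with radius 3.5 puts S and B at Q ± 3.5·n: S = (3.217, 1.379), B = (-3.217, -1.379). Equal radii place K and Z the same way about U: K = U + 3.5·n = (22.24, -43.02), Z = U − 3.5·n = (15.81, -45.77). Then cos ∠KSZ = SK·SZ / (|SK||SZ|), giving 8.246°.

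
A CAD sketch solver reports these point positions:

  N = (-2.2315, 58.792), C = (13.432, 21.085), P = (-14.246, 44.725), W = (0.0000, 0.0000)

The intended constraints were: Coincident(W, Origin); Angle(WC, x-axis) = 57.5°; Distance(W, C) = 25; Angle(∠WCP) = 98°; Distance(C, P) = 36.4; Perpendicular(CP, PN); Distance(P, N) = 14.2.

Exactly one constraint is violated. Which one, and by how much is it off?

Distance(P, N) = 14.2 — off by 4.30.

W = (0.00, 0.00) ✓; WC at 57.50° ✓; |WC| = 25.00 ✓; ∠WCP = 98.00° ✓; |CP| = 36.40 ✓; ∠(CP, PN) = 90.00° ✓; |PN| = 18.50 ✗.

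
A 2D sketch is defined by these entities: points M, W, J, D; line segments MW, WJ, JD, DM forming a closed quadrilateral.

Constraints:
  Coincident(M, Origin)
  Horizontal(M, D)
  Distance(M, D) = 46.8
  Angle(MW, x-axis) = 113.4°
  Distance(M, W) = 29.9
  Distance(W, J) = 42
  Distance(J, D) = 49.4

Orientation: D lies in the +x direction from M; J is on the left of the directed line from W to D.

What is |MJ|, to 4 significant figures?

52.08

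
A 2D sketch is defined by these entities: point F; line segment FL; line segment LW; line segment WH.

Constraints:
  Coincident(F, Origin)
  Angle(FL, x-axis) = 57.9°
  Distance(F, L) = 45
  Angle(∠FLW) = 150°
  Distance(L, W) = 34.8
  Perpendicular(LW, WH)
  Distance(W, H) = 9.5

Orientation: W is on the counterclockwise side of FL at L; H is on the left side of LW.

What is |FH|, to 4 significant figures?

74.91

F is at the origin; FL runs at 57.9° with length 45.0, so L = 45.0·(cos 57.9°, sin 57.9°) = (23.91, 38.12). ∠FLW = 150.0°, so LW runs at 57.9° + (180° − 150.0°) = 87.90° from the x-axis; with |LW| = 34.8, W = L + 34.8·(cos 87.90°, sin 87.90°) = (25.19, 72.90). The perpendicularity gives WH at right angles to LW; with |WH| = 9.5 on the left of LW, H = W + 9.5·(-0.9993, 0.03664) = (15.69, 73.25). Then |FH| = |H − F| = 74.91.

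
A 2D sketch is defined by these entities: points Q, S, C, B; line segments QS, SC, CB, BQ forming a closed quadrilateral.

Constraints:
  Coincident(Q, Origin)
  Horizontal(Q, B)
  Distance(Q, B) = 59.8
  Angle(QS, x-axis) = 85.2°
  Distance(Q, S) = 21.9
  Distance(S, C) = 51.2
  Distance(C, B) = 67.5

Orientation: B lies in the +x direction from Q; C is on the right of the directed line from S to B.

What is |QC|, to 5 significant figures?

29.315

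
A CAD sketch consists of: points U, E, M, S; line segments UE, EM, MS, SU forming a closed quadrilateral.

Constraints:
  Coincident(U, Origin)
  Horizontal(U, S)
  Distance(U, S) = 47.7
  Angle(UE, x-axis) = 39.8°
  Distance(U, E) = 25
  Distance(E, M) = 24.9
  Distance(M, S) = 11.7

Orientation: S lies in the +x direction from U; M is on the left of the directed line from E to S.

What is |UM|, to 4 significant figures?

44.95

Checks: |EM| = 24.90 ✓; |MS| = 11.70 ✓.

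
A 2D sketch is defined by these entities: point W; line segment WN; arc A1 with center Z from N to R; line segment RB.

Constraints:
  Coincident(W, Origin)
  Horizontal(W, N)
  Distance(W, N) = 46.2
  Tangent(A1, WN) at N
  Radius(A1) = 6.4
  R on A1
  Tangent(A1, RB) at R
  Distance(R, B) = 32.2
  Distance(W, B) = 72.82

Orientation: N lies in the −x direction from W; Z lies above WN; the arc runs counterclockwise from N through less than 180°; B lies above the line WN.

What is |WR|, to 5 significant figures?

43.118

W is at the origin; WN is horizontal with |WN| = 46.2 and N on the −x side, so N = (-46.200, 0.0000). The tangent condition forces ZN to be normal to WN, so Z = N + (0, 6.4) = (-46.200, 6.4000). Since ZR ⟂ RB (tangency), |ZB| = √(6.4² + 32.2²) = 32.830 regardless of where R sits on A1. So B lies on both circle(W, 72.82) and circle(Z, 32.830); the above-WN intersection is B = (-64.616, 33.578). R is the foot of the tangent from B: R = (-41.703, 10.954).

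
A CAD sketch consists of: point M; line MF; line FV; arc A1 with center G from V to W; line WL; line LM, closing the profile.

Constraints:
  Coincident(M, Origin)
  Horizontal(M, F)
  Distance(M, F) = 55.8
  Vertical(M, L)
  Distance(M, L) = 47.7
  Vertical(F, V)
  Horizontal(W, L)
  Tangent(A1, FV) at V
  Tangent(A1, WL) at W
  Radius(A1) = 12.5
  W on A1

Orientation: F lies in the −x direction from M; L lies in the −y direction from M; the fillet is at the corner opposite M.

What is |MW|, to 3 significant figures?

64.4

M is at the origin; M and F share the same y with |MF| = 55.8 and F on the −x side, so F = (-55.8, 0.00). M and L share the same x with |ML| = 47.7 and L on the −y side, so L = (0.00, -47.7). The virtual corner opposite M is at (-55.8, -47.7). The tangent condition forces GV to be normal to FV and A1 meets WL tangentially, so GW is at right angles to WL, with radius 12.5, so the center G sits 12.5 in from both sides at G = (-43.3, -35.2). That places the tangent points at V = (-55.8, -35.2) on FV and W = (-43.3, -47.7) on WL. Then |MW| = |W − M| = 64.4.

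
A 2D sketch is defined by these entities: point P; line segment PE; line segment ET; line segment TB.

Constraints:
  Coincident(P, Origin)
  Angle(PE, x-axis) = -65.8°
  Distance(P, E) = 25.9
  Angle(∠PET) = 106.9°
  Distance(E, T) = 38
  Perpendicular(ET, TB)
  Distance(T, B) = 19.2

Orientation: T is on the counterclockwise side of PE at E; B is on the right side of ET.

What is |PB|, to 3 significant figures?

63.3

∠PET = 106.9°, so ET runs at -65.8° + (180° − 106.9°) = 7.30° from the x-axis; with |ET| = 38.0, T = E + 38.0·(cos 7.30°, sin 7.30°) = (48.3, -18.8). The perpendicularity gives TB at right angles to ET; with |TB| = 19.2 on the right of ET, B = T + 19.2·(0.127, -0.992) = (50.7, -37.8). Then |PB| = |B − P| = 63.3.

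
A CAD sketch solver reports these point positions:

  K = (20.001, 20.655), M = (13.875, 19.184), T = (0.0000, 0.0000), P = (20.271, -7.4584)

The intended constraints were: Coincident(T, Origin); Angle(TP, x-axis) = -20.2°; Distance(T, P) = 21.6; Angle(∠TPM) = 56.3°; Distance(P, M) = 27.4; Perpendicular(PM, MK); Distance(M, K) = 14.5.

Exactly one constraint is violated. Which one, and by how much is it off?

Distance(M, K) = 14.5 — off by 8.20.

T = (0.00, 0.00) ✓; TP at -20.20° ✓; |TP| = 21.60 ✓; ∠TPM = 56.30° ✓; |PM| = 27.40 ✓; ∠(PM, MK) = 90.00° ✓; |MK| = 6.300 ✗.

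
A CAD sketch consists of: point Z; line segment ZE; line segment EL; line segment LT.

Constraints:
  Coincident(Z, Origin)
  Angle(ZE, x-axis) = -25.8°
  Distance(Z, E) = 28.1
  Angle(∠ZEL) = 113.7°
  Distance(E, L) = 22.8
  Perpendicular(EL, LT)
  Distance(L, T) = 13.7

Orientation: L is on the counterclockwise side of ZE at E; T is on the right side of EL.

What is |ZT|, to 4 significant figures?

52.13

∠ZEL = 113.7°, so EL runs at -25.8° + (180° − 113.7°) = 40.50° from the x-axis; with |EL| = 22.8, L = E + 22.8·(cos 40.50°, sin 40.50°) = (42.64, 2.577). EL is perpendicular to LT; with |LT| = 13.7 on the right of EL, T = L + 13.7·(0.6494, -0.7604) = (51.53, -7.840). Then |ZT| = |T − Z| = 52.13.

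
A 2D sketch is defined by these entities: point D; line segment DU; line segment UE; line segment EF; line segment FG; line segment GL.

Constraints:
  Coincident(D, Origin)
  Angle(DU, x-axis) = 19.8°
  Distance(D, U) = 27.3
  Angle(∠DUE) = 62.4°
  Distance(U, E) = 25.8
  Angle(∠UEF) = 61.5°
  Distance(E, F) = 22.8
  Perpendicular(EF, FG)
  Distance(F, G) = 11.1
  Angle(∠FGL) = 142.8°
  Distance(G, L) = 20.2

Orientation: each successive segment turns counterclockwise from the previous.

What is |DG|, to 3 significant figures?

12.1

D is at the origin; DU runs at 19.8° with length 27.3, so U = (25.7, 9.25). ∠DUE = 62.4° gives UE at 137° from the x-axis; with |UE| = 25.8, E = (6.69, 26.7). ∠UEF = 61.5° gives EF at -104° from the x-axis; with |EF| = 22.8, F = (1.14, 4.60). EF is perpendicular to FG, so FG runs at -14.1°; with |FG| = 11.1, G = (11.9, 1.89). Then |DG| = |G − D| = 12.1.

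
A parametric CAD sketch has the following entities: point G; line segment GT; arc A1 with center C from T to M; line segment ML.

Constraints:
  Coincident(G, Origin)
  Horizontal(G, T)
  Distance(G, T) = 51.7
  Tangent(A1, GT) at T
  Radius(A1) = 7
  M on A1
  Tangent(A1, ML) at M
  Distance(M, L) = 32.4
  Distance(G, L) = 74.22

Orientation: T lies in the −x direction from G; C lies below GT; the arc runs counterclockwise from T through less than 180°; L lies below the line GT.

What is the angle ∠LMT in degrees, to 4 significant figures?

139.7°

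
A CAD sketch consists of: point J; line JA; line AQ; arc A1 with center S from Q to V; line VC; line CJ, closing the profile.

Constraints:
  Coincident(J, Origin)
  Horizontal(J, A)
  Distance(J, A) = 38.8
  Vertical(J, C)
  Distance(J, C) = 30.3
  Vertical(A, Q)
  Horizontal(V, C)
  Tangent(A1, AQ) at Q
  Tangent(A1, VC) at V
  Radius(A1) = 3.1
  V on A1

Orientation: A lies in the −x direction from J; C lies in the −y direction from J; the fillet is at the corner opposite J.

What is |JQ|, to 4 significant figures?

47.38

J is at the origin; JA is horizontal with |JA| = 38.8 and A on the −x side, so A = (-38.80, 0.000). JC is vertical with |JC| = 30.3 and C on the −y side, so C = (0.000, -30.30). The virtual corner opposite J is at (-38.80, -30.30). Tangency of A1 to AQ means the radius SQ is perpendicular to AQ and the tangent condition forces SV to be normal to VC, with radius 3.1, so the center S sits 3.1 in from both sides at S = (-35.70, -27.20). That places the tangent points at Q = (-38.80, -27.20) on AQ and V = (-35.70, -30.30) on VC. Then |JQ| = |Q − J| = 47.38.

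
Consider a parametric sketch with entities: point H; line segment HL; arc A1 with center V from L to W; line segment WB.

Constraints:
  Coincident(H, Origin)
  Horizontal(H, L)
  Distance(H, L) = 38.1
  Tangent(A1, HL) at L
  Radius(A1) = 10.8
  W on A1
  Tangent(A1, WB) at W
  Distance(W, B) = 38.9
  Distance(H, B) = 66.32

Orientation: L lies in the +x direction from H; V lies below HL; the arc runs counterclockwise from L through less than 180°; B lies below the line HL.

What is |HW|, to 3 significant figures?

31.7

Checks: |VW| = 10.80 ✓; ∠(VW, WB) = 90.00° ✓; |WB| = 38.90 ✓; |HB| = 66.32 ✓.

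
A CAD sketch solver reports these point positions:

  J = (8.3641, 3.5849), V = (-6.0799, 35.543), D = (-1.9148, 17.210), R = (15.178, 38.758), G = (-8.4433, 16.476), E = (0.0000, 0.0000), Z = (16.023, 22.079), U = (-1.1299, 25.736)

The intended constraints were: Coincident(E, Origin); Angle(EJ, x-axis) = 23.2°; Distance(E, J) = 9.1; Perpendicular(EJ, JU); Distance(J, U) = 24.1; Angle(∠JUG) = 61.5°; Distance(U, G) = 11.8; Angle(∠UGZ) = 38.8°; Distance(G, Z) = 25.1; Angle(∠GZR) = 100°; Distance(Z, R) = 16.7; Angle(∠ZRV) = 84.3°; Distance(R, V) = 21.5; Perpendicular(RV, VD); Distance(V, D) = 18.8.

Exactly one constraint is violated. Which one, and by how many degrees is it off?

Perpendicular(RV, VD) — off by 4.20°.

E = (0.00, 0.00) ✓; EJ at 23.20° ✓; |EJ| = 9.100 ✓; ∠(EJ, JU) = 90.00° ✓; |JU| = 24.10 ✓; ∠JUG = 61.50° ✓; |UG| = 11.80 ✓; ∠UGZ = 38.80° ✓; |GZ| = 25.10 ✓; ∠GZR = 100.0° ✓; |ZR| = 16.70 ✓; ∠ZRV = 84.30° ✓; |RV| = 21.50 ✓; ∠(RV, VD) = 94.20° ✗; |VD| = 18.80 ✓.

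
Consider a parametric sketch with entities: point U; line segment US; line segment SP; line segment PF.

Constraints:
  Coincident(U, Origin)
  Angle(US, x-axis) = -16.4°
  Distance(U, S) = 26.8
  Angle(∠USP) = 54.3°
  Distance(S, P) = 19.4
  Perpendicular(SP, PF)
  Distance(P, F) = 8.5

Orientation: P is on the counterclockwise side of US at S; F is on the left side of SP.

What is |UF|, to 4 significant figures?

13.79

∠USP = 54.3°, so SP runs at -16.4° + (180° − 54.3°) = 109.3° from the x-axis; with |SP| = 19.4, P = S + 19.4·(cos 109.3°, sin 109.3°) = (19.30, 10.74). SP ⟂ PF; with |PF| = 8.5 on the left of SP, F = P + 8.5·(-0.9438, -0.3305) = (11.28, 7.934). Then |UF| = |F − U| = 13.79.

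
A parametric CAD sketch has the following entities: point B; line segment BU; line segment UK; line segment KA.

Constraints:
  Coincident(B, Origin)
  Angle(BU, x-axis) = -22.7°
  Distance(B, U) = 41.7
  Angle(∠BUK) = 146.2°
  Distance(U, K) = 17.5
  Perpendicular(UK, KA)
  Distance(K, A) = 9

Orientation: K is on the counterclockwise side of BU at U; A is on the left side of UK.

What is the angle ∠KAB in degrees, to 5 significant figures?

105.23°

B is at the origin; BU runs at -22.7° with length 41.7, so U = 41.7·(cos -22.7°, sin -22.7°) = (38.470, -16.092). ∠BUK = 146.2°, so UK runs at -22.7° + (180° − 146.2°) = 11.100° from the x-axis; with |UK| = 17.5, K = U + 17.5·(cos 11.100°, sin 11.100°) = (55.642, -12.723). UK is perpendicular to KA; with |KA| = 9.0 on the left of UK, A = K + 9.0·(-0.19252, 0.98129) = (53.910, -3.8915). Then cos ∠KAB = AK·AB / (|AK||AB|), giving 105.23°.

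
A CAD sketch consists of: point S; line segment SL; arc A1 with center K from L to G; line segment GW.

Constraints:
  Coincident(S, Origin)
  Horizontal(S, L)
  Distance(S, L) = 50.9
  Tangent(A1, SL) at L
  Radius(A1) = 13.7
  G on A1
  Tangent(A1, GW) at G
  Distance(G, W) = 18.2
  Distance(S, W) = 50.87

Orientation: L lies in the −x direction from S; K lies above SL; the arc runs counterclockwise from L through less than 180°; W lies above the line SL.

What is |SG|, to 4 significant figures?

40.09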